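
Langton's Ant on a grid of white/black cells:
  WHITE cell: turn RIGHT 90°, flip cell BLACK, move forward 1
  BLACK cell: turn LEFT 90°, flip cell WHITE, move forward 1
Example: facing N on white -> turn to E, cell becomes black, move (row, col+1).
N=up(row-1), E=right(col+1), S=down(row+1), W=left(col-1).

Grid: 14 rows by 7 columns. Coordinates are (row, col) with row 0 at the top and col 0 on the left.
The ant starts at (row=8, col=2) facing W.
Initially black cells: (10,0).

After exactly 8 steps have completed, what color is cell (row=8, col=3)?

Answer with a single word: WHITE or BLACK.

Answer: BLACK

Derivation:
Step 1: on WHITE (8,2): turn R to N, flip to black, move to (7,2). |black|=2
Step 2: on WHITE (7,2): turn R to E, flip to black, move to (7,3). |black|=3
Step 3: on WHITE (7,3): turn R to S, flip to black, move to (8,3). |black|=4
Step 4: on WHITE (8,3): turn R to W, flip to black, move to (8,2). |black|=5
Step 5: on BLACK (8,2): turn L to S, flip to white, move to (9,2). |black|=4
Step 6: on WHITE (9,2): turn R to W, flip to black, move to (9,1). |black|=5
Step 7: on WHITE (9,1): turn R to N, flip to black, move to (8,1). |black|=6
Step 8: on WHITE (8,1): turn R to E, flip to black, move to (8,2). |black|=7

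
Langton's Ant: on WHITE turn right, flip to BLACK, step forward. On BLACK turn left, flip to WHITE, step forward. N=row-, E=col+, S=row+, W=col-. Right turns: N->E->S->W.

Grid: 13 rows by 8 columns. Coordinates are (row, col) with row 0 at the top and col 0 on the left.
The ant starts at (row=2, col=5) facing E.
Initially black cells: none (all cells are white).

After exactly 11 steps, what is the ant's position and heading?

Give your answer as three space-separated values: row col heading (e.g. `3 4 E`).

Answer: 0 4 N

Derivation:
Step 1: on WHITE (2,5): turn R to S, flip to black, move to (3,5). |black|=1
Step 2: on WHITE (3,5): turn R to W, flip to black, move to (3,4). |black|=2
Step 3: on WHITE (3,4): turn R to N, flip to black, move to (2,4). |black|=3
Step 4: on WHITE (2,4): turn R to E, flip to black, move to (2,5). |black|=4
Step 5: on BLACK (2,5): turn L to N, flip to white, move to (1,5). |black|=3
Step 6: on WHITE (1,5): turn R to E, flip to black, move to (1,6). |black|=4
Step 7: on WHITE (1,6): turn R to S, flip to black, move to (2,6). |black|=5
Step 8: on WHITE (2,6): turn R to W, flip to black, move to (2,5). |black|=6
Step 9: on WHITE (2,5): turn R to N, flip to black, move to (1,5). |black|=7
Step 10: on BLACK (1,5): turn L to W, flip to white, move to (1,4). |black|=6
Step 11: on WHITE (1,4): turn R to N, flip to black, move to (0,4). |black|=7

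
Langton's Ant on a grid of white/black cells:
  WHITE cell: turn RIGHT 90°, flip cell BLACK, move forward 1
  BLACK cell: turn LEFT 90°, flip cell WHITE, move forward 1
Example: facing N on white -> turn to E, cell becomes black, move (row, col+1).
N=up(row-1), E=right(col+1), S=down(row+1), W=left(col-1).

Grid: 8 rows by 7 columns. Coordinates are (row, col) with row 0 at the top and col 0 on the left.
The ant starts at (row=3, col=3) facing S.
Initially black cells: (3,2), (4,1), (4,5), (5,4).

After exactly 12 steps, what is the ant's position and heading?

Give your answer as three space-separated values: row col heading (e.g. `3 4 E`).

Answer: 5 1 N

Derivation:
Step 1: on WHITE (3,3): turn R to W, flip to black, move to (3,2). |black|=5
Step 2: on BLACK (3,2): turn L to S, flip to white, move to (4,2). |black|=4
Step 3: on WHITE (4,2): turn R to W, flip to black, move to (4,1). |black|=5
Step 4: on BLACK (4,1): turn L to S, flip to white, move to (5,1). |black|=4
Step 5: on WHITE (5,1): turn R to W, flip to black, move to (5,0). |black|=5
Step 6: on WHITE (5,0): turn R to N, flip to black, move to (4,0). |black|=6
Step 7: on WHITE (4,0): turn R to E, flip to black, move to (4,1). |black|=7
Step 8: on WHITE (4,1): turn R to S, flip to black, move to (5,1). |black|=8
Step 9: on BLACK (5,1): turn L to E, flip to white, move to (5,2). |black|=7
Step 10: on WHITE (5,2): turn R to S, flip to black, move to (6,2). |black|=8
Step 11: on WHITE (6,2): turn R to W, flip to black, move to (6,1). |black|=9
Step 12: on WHITE (6,1): turn R to N, flip to black, move to (5,1). |black|=10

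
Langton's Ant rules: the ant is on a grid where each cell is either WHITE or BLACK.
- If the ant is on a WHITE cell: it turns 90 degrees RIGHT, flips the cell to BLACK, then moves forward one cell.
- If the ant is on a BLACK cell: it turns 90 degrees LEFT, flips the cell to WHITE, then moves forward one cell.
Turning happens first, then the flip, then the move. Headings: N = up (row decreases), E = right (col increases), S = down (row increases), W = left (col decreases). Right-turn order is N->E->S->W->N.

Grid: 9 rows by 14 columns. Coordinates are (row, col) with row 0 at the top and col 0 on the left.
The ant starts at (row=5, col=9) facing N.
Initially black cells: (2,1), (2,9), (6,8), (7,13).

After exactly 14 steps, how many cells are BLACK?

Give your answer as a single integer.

Answer: 8

Derivation:
Step 1: on WHITE (5,9): turn R to E, flip to black, move to (5,10). |black|=5
Step 2: on WHITE (5,10): turn R to S, flip to black, move to (6,10). |black|=6
Step 3: on WHITE (6,10): turn R to W, flip to black, move to (6,9). |black|=7
Step 4: on WHITE (6,9): turn R to N, flip to black, move to (5,9). |black|=8
Step 5: on BLACK (5,9): turn L to W, flip to white, move to (5,8). |black|=7
Step 6: on WHITE (5,8): turn R to N, flip to black, move to (4,8). |black|=8
Step 7: on WHITE (4,8): turn R to E, flip to black, move to (4,9). |black|=9
Step 8: on WHITE (4,9): turn R to S, flip to black, move to (5,9). |black|=10
Step 9: on WHITE (5,9): turn R to W, flip to black, move to (5,8). |black|=11
Step 10: on BLACK (5,8): turn L to S, flip to white, move to (6,8). |black|=10
Step 11: on BLACK (6,8): turn L to E, flip to white, move to (6,9). |black|=9
Step 12: on BLACK (6,9): turn L to N, flip to white, move to (5,9). |black|=8
Step 13: on BLACK (5,9): turn L to W, flip to white, move to (5,8). |black|=7
Step 14: on WHITE (5,8): turn R to N, flip to black, move to (4,8). |black|=8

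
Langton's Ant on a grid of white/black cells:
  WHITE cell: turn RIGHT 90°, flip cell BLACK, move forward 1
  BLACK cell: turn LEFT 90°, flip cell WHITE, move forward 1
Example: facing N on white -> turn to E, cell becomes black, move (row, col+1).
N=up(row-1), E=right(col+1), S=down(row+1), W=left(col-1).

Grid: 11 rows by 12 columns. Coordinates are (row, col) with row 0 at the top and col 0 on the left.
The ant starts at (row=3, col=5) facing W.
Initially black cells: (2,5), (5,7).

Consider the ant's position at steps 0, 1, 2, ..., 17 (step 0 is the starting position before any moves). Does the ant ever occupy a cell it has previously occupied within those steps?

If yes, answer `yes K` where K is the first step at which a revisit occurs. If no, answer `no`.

Answer: yes 5

Derivation:
Step 1: on WHITE (3,5): turn R to N, flip to black, move to (2,5). |black|=3 — new cell
Step 2: on BLACK (2,5): turn L to W, flip to white, move to (2,4). |black|=2 — new cell
Step 3: on WHITE (2,4): turn R to N, flip to black, move to (1,4). |black|=3 — new cell
Step 4: on WHITE (1,4): turn R to E, flip to black, move to (1,5). |black|=4 — new cell
Step 5: on WHITE (1,5): turn R to S, flip to black, move to (2,5). |black|=5 — REVISIT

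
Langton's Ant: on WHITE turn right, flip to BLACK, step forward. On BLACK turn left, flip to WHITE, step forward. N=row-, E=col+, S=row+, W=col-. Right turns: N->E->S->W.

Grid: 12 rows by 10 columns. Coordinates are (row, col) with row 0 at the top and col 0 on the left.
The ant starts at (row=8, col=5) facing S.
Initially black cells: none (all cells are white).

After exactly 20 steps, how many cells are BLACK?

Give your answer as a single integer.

Step 1: on WHITE (8,5): turn R to W, flip to black, move to (8,4). |black|=1
Step 2: on WHITE (8,4): turn R to N, flip to black, move to (7,4). |black|=2
Step 3: on WHITE (7,4): turn R to E, flip to black, move to (7,5). |black|=3
Step 4: on WHITE (7,5): turn R to S, flip to black, move to (8,5). |black|=4
Step 5: on BLACK (8,5): turn L to E, flip to white, move to (8,6). |black|=3
Step 6: on WHITE (8,6): turn R to S, flip to black, move to (9,6). |black|=4
Step 7: on WHITE (9,6): turn R to W, flip to black, move to (9,5). |black|=5
Step 8: on WHITE (9,5): turn R to N, flip to black, move to (8,5). |black|=6
Step 9: on WHITE (8,5): turn R to E, flip to black, move to (8,6). |black|=7
Step 10: on BLACK (8,6): turn L to N, flip to white, move to (7,6). |black|=6
Step 11: on WHITE (7,6): turn R to E, flip to black, move to (7,7). |black|=7
Step 12: on WHITE (7,7): turn R to S, flip to black, move to (8,7). |black|=8
Step 13: on WHITE (8,7): turn R to W, flip to black, move to (8,6). |black|=9
Step 14: on WHITE (8,6): turn R to N, flip to black, move to (7,6). |black|=10
Step 15: on BLACK (7,6): turn L to W, flip to white, move to (7,5). |black|=9
Step 16: on BLACK (7,5): turn L to S, flip to white, move to (8,5). |black|=8
Step 17: on BLACK (8,5): turn L to E, flip to white, move to (8,6). |black|=7
Step 18: on BLACK (8,6): turn L to N, flip to white, move to (7,6). |black|=6
Step 19: on WHITE (7,6): turn R to E, flip to black, move to (7,7). |black|=7
Step 20: on BLACK (7,7): turn L to N, flip to white, move to (6,7). |black|=6

Answer: 6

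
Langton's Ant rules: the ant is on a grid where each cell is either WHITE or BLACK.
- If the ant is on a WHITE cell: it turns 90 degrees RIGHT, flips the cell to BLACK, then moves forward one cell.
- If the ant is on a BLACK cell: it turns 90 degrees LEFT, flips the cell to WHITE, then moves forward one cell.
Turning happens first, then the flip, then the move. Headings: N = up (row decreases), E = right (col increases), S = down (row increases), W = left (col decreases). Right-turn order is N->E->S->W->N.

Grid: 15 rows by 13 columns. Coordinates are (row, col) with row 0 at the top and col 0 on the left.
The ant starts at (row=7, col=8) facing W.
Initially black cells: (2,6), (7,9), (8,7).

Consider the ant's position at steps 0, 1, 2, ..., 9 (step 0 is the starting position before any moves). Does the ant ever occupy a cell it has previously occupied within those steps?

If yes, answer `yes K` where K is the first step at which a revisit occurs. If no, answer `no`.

Answer: yes 7

Derivation:
Step 1: on WHITE (7,8): turn R to N, flip to black, move to (6,8). |black|=4 — new cell
Step 2: on WHITE (6,8): turn R to E, flip to black, move to (6,9). |black|=5 — new cell
Step 3: on WHITE (6,9): turn R to S, flip to black, move to (7,9). |black|=6 — new cell
Step 4: on BLACK (7,9): turn L to E, flip to white, move to (7,10). |black|=5 — new cell
Step 5: on WHITE (7,10): turn R to S, flip to black, move to (8,10). |black|=6 — new cell
Step 6: on WHITE (8,10): turn R to W, flip to black, move to (8,9). |black|=7 — new cell
Step 7: on WHITE (8,9): turn R to N, flip to black, move to (7,9). |black|=8 — REVISIT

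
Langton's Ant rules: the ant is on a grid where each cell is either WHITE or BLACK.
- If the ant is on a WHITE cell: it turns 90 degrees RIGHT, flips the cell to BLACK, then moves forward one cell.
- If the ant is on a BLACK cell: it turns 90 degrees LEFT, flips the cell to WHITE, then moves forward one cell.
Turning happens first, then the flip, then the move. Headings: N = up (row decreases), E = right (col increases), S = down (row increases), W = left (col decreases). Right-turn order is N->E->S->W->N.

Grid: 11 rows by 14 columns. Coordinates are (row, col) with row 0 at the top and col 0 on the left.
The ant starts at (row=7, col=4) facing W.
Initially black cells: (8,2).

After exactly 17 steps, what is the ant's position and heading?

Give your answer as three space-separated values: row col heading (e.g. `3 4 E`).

Step 1: on WHITE (7,4): turn R to N, flip to black, move to (6,4). |black|=2
Step 2: on WHITE (6,4): turn R to E, flip to black, move to (6,5). |black|=3
Step 3: on WHITE (6,5): turn R to S, flip to black, move to (7,5). |black|=4
Step 4: on WHITE (7,5): turn R to W, flip to black, move to (7,4). |black|=5
Step 5: on BLACK (7,4): turn L to S, flip to white, move to (8,4). |black|=4
Step 6: on WHITE (8,4): turn R to W, flip to black, move to (8,3). |black|=5
Step 7: on WHITE (8,3): turn R to N, flip to black, move to (7,3). |black|=6
Step 8: on WHITE (7,3): turn R to E, flip to black, move to (7,4). |black|=7
Step 9: on WHITE (7,4): turn R to S, flip to black, move to (8,4). |black|=8
Step 10: on BLACK (8,4): turn L to E, flip to white, move to (8,5). |black|=7
Step 11: on WHITE (8,5): turn R to S, flip to black, move to (9,5). |black|=8
Step 12: on WHITE (9,5): turn R to W, flip to black, move to (9,4). |black|=9
Step 13: on WHITE (9,4): turn R to N, flip to black, move to (8,4). |black|=10
Step 14: on WHITE (8,4): turn R to E, flip to black, move to (8,5). |black|=11
Step 15: on BLACK (8,5): turn L to N, flip to white, move to (7,5). |black|=10
Step 16: on BLACK (7,5): turn L to W, flip to white, move to (7,4). |black|=9
Step 17: on BLACK (7,4): turn L to S, flip to white, move to (8,4). |black|=8

Answer: 8 4 S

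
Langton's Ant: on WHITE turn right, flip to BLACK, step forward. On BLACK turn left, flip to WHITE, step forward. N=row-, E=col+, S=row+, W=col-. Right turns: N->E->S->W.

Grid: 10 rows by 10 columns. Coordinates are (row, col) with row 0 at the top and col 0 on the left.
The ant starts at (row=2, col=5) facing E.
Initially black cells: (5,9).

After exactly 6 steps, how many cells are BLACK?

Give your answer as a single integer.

Step 1: on WHITE (2,5): turn R to S, flip to black, move to (3,5). |black|=2
Step 2: on WHITE (3,5): turn R to W, flip to black, move to (3,4). |black|=3
Step 3: on WHITE (3,4): turn R to N, flip to black, move to (2,4). |black|=4
Step 4: on WHITE (2,4): turn R to E, flip to black, move to (2,5). |black|=5
Step 5: on BLACK (2,5): turn L to N, flip to white, move to (1,5). |black|=4
Step 6: on WHITE (1,5): turn R to E, flip to black, move to (1,6). |black|=5

Answer: 5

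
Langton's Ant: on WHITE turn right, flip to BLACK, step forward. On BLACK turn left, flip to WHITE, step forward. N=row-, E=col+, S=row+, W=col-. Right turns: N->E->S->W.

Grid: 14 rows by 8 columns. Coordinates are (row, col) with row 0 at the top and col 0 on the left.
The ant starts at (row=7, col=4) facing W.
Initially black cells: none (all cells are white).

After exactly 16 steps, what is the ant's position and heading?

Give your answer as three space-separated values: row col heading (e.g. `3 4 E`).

Step 1: on WHITE (7,4): turn R to N, flip to black, move to (6,4). |black|=1
Step 2: on WHITE (6,4): turn R to E, flip to black, move to (6,5). |black|=2
Step 3: on WHITE (6,5): turn R to S, flip to black, move to (7,5). |black|=3
Step 4: on WHITE (7,5): turn R to W, flip to black, move to (7,4). |black|=4
Step 5: on BLACK (7,4): turn L to S, flip to white, move to (8,4). |black|=3
Step 6: on WHITE (8,4): turn R to W, flip to black, move to (8,3). |black|=4
Step 7: on WHITE (8,3): turn R to N, flip to black, move to (7,3). |black|=5
Step 8: on WHITE (7,3): turn R to E, flip to black, move to (7,4). |black|=6
Step 9: on WHITE (7,4): turn R to S, flip to black, move to (8,4). |black|=7
Step 10: on BLACK (8,4): turn L to E, flip to white, move to (8,5). |black|=6
Step 11: on WHITE (8,5): turn R to S, flip to black, move to (9,5). |black|=7
Step 12: on WHITE (9,5): turn R to W, flip to black, move to (9,4). |black|=8
Step 13: on WHITE (9,4): turn R to N, flip to black, move to (8,4). |black|=9
Step 14: on WHITE (8,4): turn R to E, flip to black, move to (8,5). |black|=10
Step 15: on BLACK (8,5): turn L to N, flip to white, move to (7,5). |black|=9
Step 16: on BLACK (7,5): turn L to W, flip to white, move to (7,4). |black|=8

Answer: 7 4 W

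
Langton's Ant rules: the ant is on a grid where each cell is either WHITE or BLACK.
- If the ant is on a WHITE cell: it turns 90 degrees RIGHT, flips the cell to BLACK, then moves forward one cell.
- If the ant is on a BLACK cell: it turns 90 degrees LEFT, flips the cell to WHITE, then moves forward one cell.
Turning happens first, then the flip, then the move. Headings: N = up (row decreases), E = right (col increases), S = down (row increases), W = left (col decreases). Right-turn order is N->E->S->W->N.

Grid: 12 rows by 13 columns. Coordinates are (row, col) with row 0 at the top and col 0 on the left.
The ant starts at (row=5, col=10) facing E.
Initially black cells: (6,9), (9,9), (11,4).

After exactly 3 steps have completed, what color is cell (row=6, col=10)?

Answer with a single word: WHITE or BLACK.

Step 1: on WHITE (5,10): turn R to S, flip to black, move to (6,10). |black|=4
Step 2: on WHITE (6,10): turn R to W, flip to black, move to (6,9). |black|=5
Step 3: on BLACK (6,9): turn L to S, flip to white, move to (7,9). |black|=4

Answer: BLACK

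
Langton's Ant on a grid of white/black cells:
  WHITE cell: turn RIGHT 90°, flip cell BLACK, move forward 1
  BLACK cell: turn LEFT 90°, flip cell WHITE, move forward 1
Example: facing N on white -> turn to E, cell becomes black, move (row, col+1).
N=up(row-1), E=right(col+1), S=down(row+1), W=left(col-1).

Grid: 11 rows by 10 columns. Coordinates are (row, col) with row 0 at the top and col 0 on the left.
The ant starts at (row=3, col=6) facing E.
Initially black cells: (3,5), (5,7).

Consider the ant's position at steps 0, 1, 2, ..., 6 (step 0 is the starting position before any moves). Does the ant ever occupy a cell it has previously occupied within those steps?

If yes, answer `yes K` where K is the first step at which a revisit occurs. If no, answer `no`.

Answer: no

Derivation:
Step 1: on WHITE (3,6): turn R to S, flip to black, move to (4,6). |black|=3 — new cell
Step 2: on WHITE (4,6): turn R to W, flip to black, move to (4,5). |black|=4 — new cell
Step 3: on WHITE (4,5): turn R to N, flip to black, move to (3,5). |black|=5 — new cell
Step 4: on BLACK (3,5): turn L to W, flip to white, move to (3,4). |black|=4 — new cell
Step 5: on WHITE (3,4): turn R to N, flip to black, move to (2,4). |black|=5 — new cell
Step 6: on WHITE (2,4): turn R to E, flip to black, move to (2,5). |black|=6 — new cell
No revisit within 6 steps.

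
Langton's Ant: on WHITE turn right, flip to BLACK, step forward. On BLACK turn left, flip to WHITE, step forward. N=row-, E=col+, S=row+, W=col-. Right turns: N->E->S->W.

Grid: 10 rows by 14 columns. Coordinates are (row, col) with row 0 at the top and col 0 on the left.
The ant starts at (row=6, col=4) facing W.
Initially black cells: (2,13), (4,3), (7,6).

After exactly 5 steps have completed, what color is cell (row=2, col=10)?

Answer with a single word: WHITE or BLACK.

Answer: WHITE

Derivation:
Step 1: on WHITE (6,4): turn R to N, flip to black, move to (5,4). |black|=4
Step 2: on WHITE (5,4): turn R to E, flip to black, move to (5,5). |black|=5
Step 3: on WHITE (5,5): turn R to S, flip to black, move to (6,5). |black|=6
Step 4: on WHITE (6,5): turn R to W, flip to black, move to (6,4). |black|=7
Step 5: on BLACK (6,4): turn L to S, flip to white, move to (7,4). |black|=6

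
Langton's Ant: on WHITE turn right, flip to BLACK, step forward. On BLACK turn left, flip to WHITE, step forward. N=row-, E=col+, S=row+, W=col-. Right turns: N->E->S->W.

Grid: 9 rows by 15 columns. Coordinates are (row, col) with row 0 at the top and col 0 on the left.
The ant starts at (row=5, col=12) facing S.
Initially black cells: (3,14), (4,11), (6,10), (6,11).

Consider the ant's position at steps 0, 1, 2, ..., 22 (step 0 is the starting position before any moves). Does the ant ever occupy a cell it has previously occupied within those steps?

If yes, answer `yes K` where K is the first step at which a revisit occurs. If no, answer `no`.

Answer: yes 6

Derivation:
Step 1: on WHITE (5,12): turn R to W, flip to black, move to (5,11). |black|=5 — new cell
Step 2: on WHITE (5,11): turn R to N, flip to black, move to (4,11). |black|=6 — new cell
Step 3: on BLACK (4,11): turn L to W, flip to white, move to (4,10). |black|=5 — new cell
Step 4: on WHITE (4,10): turn R to N, flip to black, move to (3,10). |black|=6 — new cell
Step 5: on WHITE (3,10): turn R to E, flip to black, move to (3,11). |black|=7 — new cell
Step 6: on WHITE (3,11): turn R to S, flip to black, move to (4,11). |black|=8 — REVISIT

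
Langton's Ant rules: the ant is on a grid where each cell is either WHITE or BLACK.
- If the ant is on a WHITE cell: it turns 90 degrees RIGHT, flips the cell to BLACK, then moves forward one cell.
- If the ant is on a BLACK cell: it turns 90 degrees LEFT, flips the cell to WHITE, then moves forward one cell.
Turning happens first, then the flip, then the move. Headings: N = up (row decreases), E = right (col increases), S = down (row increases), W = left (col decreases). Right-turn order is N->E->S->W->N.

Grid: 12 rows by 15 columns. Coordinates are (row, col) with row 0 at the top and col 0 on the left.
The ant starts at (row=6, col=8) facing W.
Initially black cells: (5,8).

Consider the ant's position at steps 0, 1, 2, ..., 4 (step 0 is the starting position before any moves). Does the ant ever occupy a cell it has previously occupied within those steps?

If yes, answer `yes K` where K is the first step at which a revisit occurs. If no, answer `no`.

Step 1: on WHITE (6,8): turn R to N, flip to black, move to (5,8). |black|=2 — new cell
Step 2: on BLACK (5,8): turn L to W, flip to white, move to (5,7). |black|=1 — new cell
Step 3: on WHITE (5,7): turn R to N, flip to black, move to (4,7). |black|=2 — new cell
Step 4: on WHITE (4,7): turn R to E, flip to black, move to (4,8). |black|=3 — new cell
No revisit within 4 steps.

Answer: no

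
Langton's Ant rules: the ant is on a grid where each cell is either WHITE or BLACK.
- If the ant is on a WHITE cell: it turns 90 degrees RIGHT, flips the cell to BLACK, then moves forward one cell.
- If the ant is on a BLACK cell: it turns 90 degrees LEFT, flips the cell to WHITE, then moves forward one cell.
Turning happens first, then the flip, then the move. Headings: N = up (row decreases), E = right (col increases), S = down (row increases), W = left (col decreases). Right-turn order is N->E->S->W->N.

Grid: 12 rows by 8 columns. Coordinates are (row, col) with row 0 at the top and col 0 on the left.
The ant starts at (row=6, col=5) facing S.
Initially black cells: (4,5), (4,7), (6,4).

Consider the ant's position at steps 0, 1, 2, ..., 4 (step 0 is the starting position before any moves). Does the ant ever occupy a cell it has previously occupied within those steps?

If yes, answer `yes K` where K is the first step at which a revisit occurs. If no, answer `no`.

Step 1: on WHITE (6,5): turn R to W, flip to black, move to (6,4). |black|=4 — new cell
Step 2: on BLACK (6,4): turn L to S, flip to white, move to (7,4). |black|=3 — new cell
Step 3: on WHITE (7,4): turn R to W, flip to black, move to (7,3). |black|=4 — new cell
Step 4: on WHITE (7,3): turn R to N, flip to black, move to (6,3). |black|=5 — new cell
No revisit within 4 steps.

Answer: no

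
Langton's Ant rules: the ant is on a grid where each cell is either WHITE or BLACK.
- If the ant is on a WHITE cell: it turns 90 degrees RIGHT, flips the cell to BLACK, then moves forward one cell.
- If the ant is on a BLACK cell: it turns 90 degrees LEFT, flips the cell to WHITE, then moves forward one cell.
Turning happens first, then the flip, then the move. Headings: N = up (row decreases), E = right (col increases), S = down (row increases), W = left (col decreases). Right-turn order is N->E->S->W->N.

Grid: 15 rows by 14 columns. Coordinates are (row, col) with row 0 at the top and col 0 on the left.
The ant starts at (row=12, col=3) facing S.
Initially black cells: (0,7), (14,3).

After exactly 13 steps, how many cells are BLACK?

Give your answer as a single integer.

Answer: 11

Derivation:
Step 1: on WHITE (12,3): turn R to W, flip to black, move to (12,2). |black|=3
Step 2: on WHITE (12,2): turn R to N, flip to black, move to (11,2). |black|=4
Step 3: on WHITE (11,2): turn R to E, flip to black, move to (11,3). |black|=5
Step 4: on WHITE (11,3): turn R to S, flip to black, move to (12,3). |black|=6
Step 5: on BLACK (12,3): turn L to E, flip to white, move to (12,4). |black|=5
Step 6: on WHITE (12,4): turn R to S, flip to black, move to (13,4). |black|=6
Step 7: on WHITE (13,4): turn R to W, flip to black, move to (13,3). |black|=7
Step 8: on WHITE (13,3): turn R to N, flip to black, move to (12,3). |black|=8
Step 9: on WHITE (12,3): turn R to E, flip to black, move to (12,4). |black|=9
Step 10: on BLACK (12,4): turn L to N, flip to white, move to (11,4). |black|=8
Step 11: on WHITE (11,4): turn R to E, flip to black, move to (11,5). |black|=9
Step 12: on WHITE (11,5): turn R to S, flip to black, move to (12,5). |black|=10
Step 13: on WHITE (12,5): turn R to W, flip to black, move to (12,4). |black|=11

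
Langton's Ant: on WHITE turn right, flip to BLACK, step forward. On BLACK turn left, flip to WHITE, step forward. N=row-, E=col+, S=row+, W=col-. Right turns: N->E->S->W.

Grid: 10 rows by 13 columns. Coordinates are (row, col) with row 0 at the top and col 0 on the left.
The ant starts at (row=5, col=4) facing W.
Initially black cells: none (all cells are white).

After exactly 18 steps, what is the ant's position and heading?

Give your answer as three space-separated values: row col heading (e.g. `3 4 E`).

Step 1: on WHITE (5,4): turn R to N, flip to black, move to (4,4). |black|=1
Step 2: on WHITE (4,4): turn R to E, flip to black, move to (4,5). |black|=2
Step 3: on WHITE (4,5): turn R to S, flip to black, move to (5,5). |black|=3
Step 4: on WHITE (5,5): turn R to W, flip to black, move to (5,4). |black|=4
Step 5: on BLACK (5,4): turn L to S, flip to white, move to (6,4). |black|=3
Step 6: on WHITE (6,4): turn R to W, flip to black, move to (6,3). |black|=4
Step 7: on WHITE (6,3): turn R to N, flip to black, move to (5,3). |black|=5
Step 8: on WHITE (5,3): turn R to E, flip to black, move to (5,4). |black|=6
Step 9: on WHITE (5,4): turn R to S, flip to black, move to (6,4). |black|=7
Step 10: on BLACK (6,4): turn L to E, flip to white, move to (6,5). |black|=6
Step 11: on WHITE (6,5): turn R to S, flip to black, move to (7,5). |black|=7
Step 12: on WHITE (7,5): turn R to W, flip to black, move to (7,4). |black|=8
Step 13: on WHITE (7,4): turn R to N, flip to black, move to (6,4). |black|=9
Step 14: on WHITE (6,4): turn R to E, flip to black, move to (6,5). |black|=10
Step 15: on BLACK (6,5): turn L to N, flip to white, move to (5,5). |black|=9
Step 16: on BLACK (5,5): turn L to W, flip to white, move to (5,4). |black|=8
Step 17: on BLACK (5,4): turn L to S, flip to white, move to (6,4). |black|=7
Step 18: on BLACK (6,4): turn L to E, flip to white, move to (6,5). |black|=6

Answer: 6 5 E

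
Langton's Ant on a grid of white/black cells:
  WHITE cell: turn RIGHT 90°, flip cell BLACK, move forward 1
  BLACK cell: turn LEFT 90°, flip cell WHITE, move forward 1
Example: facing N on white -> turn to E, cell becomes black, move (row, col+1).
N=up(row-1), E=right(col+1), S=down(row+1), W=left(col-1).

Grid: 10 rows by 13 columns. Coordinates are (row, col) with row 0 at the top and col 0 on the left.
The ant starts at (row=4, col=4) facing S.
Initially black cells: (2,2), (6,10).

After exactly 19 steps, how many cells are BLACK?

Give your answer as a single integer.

Step 1: on WHITE (4,4): turn R to W, flip to black, move to (4,3). |black|=3
Step 2: on WHITE (4,3): turn R to N, flip to black, move to (3,3). |black|=4
Step 3: on WHITE (3,3): turn R to E, flip to black, move to (3,4). |black|=5
Step 4: on WHITE (3,4): turn R to S, flip to black, move to (4,4). |black|=6
Step 5: on BLACK (4,4): turn L to E, flip to white, move to (4,5). |black|=5
Step 6: on WHITE (4,5): turn R to S, flip to black, move to (5,5). |black|=6
Step 7: on WHITE (5,5): turn R to W, flip to black, move to (5,4). |black|=7
Step 8: on WHITE (5,4): turn R to N, flip to black, move to (4,4). |black|=8
Step 9: on WHITE (4,4): turn R to E, flip to black, move to (4,5). |black|=9
Step 10: on BLACK (4,5): turn L to N, flip to white, move to (3,5). |black|=8
Step 11: on WHITE (3,5): turn R to E, flip to black, move to (3,6). |black|=9
Step 12: on WHITE (3,6): turn R to S, flip to black, move to (4,6). |black|=10
Step 13: on WHITE (4,6): turn R to W, flip to black, move to (4,5). |black|=11
Step 14: on WHITE (4,5): turn R to N, flip to black, move to (3,5). |black|=12
Step 15: on BLACK (3,5): turn L to W, flip to white, move to (3,4). |black|=11
Step 16: on BLACK (3,4): turn L to S, flip to white, move to (4,4). |black|=10
Step 17: on BLACK (4,4): turn L to E, flip to white, move to (4,5). |black|=9
Step 18: on BLACK (4,5): turn L to N, flip to white, move to (3,5). |black|=8
Step 19: on WHITE (3,5): turn R to E, flip to black, move to (3,6). |black|=9

Answer: 9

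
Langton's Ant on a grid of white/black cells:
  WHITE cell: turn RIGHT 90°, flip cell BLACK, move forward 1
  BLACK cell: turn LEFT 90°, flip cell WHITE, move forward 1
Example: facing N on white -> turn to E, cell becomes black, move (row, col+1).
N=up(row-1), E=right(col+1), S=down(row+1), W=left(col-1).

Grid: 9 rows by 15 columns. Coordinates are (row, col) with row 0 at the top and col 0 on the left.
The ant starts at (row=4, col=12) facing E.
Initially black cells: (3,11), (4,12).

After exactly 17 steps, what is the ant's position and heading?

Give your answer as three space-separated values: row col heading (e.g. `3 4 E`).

Step 1: on BLACK (4,12): turn L to N, flip to white, move to (3,12). |black|=1
Step 2: on WHITE (3,12): turn R to E, flip to black, move to (3,13). |black|=2
Step 3: on WHITE (3,13): turn R to S, flip to black, move to (4,13). |black|=3
Step 4: on WHITE (4,13): turn R to W, flip to black, move to (4,12). |black|=4
Step 5: on WHITE (4,12): turn R to N, flip to black, move to (3,12). |black|=5
Step 6: on BLACK (3,12): turn L to W, flip to white, move to (3,11). |black|=4
Step 7: on BLACK (3,11): turn L to S, flip to white, move to (4,11). |black|=3
Step 8: on WHITE (4,11): turn R to W, flip to black, move to (4,10). |black|=4
Step 9: on WHITE (4,10): turn R to N, flip to black, move to (3,10). |black|=5
Step 10: on WHITE (3,10): turn R to E, flip to black, move to (3,11). |black|=6
Step 11: on WHITE (3,11): turn R to S, flip to black, move to (4,11). |black|=7
Step 12: on BLACK (4,11): turn L to E, flip to white, move to (4,12). |black|=6
Step 13: on BLACK (4,12): turn L to N, flip to white, move to (3,12). |black|=5
Step 14: on WHITE (3,12): turn R to E, flip to black, move to (3,13). |black|=6
Step 15: on BLACK (3,13): turn L to N, flip to white, move to (2,13). |black|=5
Step 16: on WHITE (2,13): turn R to E, flip to black, move to (2,14). |black|=6
Step 17: on WHITE (2,14): turn R to S, flip to black, move to (3,14). |black|=7

Answer: 3 14 S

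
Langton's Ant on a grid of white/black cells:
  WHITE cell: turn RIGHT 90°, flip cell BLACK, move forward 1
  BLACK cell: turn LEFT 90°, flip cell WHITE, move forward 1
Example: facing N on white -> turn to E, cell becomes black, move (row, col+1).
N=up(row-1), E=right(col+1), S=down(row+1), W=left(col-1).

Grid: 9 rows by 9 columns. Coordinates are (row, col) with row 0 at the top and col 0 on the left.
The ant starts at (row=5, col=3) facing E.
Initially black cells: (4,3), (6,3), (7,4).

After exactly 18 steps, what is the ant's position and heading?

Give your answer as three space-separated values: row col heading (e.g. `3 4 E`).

Answer: 6 6 E

Derivation:
Step 1: on WHITE (5,3): turn R to S, flip to black, move to (6,3). |black|=4
Step 2: on BLACK (6,3): turn L to E, flip to white, move to (6,4). |black|=3
Step 3: on WHITE (6,4): turn R to S, flip to black, move to (7,4). |black|=4
Step 4: on BLACK (7,4): turn L to E, flip to white, move to (7,5). |black|=3
Step 5: on WHITE (7,5): turn R to S, flip to black, move to (8,5). |black|=4
Step 6: on WHITE (8,5): turn R to W, flip to black, move to (8,4). |black|=5
Step 7: on WHITE (8,4): turn R to N, flip to black, move to (7,4). |black|=6
Step 8: on WHITE (7,4): turn R to E, flip to black, move to (7,5). |black|=7
Step 9: on BLACK (7,5): turn L to N, flip to white, move to (6,5). |black|=6
Step 10: on WHITE (6,5): turn R to E, flip to black, move to (6,6). |black|=7
Step 11: on WHITE (6,6): turn R to S, flip to black, move to (7,6). |black|=8
Step 12: on WHITE (7,6): turn R to W, flip to black, move to (7,5). |black|=9
Step 13: on WHITE (7,5): turn R to N, flip to black, move to (6,5). |black|=10
Step 14: on BLACK (6,5): turn L to W, flip to white, move to (6,4). |black|=9
Step 15: on BLACK (6,4): turn L to S, flip to white, move to (7,4). |black|=8
Step 16: on BLACK (7,4): turn L to E, flip to white, move to (7,5). |black|=7
Step 17: on BLACK (7,5): turn L to N, flip to white, move to (6,5). |black|=6
Step 18: on WHITE (6,5): turn R to E, flip to black, move to (6,6). |black|=7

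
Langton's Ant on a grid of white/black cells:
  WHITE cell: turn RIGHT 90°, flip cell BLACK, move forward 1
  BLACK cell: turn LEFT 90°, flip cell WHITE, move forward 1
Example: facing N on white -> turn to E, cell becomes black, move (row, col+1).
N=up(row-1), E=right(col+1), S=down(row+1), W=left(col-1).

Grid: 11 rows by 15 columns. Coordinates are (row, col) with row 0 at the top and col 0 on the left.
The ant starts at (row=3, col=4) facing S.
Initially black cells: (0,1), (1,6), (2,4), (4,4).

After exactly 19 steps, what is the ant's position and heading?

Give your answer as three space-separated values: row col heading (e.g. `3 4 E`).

Answer: 0 2 W

Derivation:
Step 1: on WHITE (3,4): turn R to W, flip to black, move to (3,3). |black|=5
Step 2: on WHITE (3,3): turn R to N, flip to black, move to (2,3). |black|=6
Step 3: on WHITE (2,3): turn R to E, flip to black, move to (2,4). |black|=7
Step 4: on BLACK (2,4): turn L to N, flip to white, move to (1,4). |black|=6
Step 5: on WHITE (1,4): turn R to E, flip to black, move to (1,5). |black|=7
Step 6: on WHITE (1,5): turn R to S, flip to black, move to (2,5). |black|=8
Step 7: on WHITE (2,5): turn R to W, flip to black, move to (2,4). |black|=9
Step 8: on WHITE (2,4): turn R to N, flip to black, move to (1,4). |black|=10
Step 9: on BLACK (1,4): turn L to W, flip to white, move to (1,3). |black|=9
Step 10: on WHITE (1,3): turn R to N, flip to black, move to (0,3). |black|=10
Step 11: on WHITE (0,3): turn R to E, flip to black, move to (0,4). |black|=11
Step 12: on WHITE (0,4): turn R to S, flip to black, move to (1,4). |black|=12
Step 13: on WHITE (1,4): turn R to W, flip to black, move to (1,3). |black|=13
Step 14: on BLACK (1,3): turn L to S, flip to white, move to (2,3). |black|=12
Step 15: on BLACK (2,3): turn L to E, flip to white, move to (2,4). |black|=11
Step 16: on BLACK (2,4): turn L to N, flip to white, move to (1,4). |black|=10
Step 17: on BLACK (1,4): turn L to W, flip to white, move to (1,3). |black|=9
Step 18: on WHITE (1,3): turn R to N, flip to black, move to (0,3). |black|=10
Step 19: on BLACK (0,3): turn L to W, flip to white, move to (0,2). |black|=9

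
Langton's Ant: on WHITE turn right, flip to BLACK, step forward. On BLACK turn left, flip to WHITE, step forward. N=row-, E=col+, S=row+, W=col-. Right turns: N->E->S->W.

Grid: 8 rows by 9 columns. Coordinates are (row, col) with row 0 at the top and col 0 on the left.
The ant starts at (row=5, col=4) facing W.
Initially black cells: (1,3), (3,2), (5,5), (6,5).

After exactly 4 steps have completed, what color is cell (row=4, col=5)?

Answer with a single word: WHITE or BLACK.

Answer: BLACK

Derivation:
Step 1: on WHITE (5,4): turn R to N, flip to black, move to (4,4). |black|=5
Step 2: on WHITE (4,4): turn R to E, flip to black, move to (4,5). |black|=6
Step 3: on WHITE (4,5): turn R to S, flip to black, move to (5,5). |black|=7
Step 4: on BLACK (5,5): turn L to E, flip to white, move to (5,6). |black|=6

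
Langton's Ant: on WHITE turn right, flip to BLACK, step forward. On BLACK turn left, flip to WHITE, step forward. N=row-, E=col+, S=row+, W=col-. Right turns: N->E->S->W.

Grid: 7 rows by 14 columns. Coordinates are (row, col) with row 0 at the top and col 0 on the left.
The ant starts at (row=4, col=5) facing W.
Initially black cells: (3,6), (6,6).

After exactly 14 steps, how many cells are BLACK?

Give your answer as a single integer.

Step 1: on WHITE (4,5): turn R to N, flip to black, move to (3,5). |black|=3
Step 2: on WHITE (3,5): turn R to E, flip to black, move to (3,6). |black|=4
Step 3: on BLACK (3,6): turn L to N, flip to white, move to (2,6). |black|=3
Step 4: on WHITE (2,6): turn R to E, flip to black, move to (2,7). |black|=4
Step 5: on WHITE (2,7): turn R to S, flip to black, move to (3,7). |black|=5
Step 6: on WHITE (3,7): turn R to W, flip to black, move to (3,6). |black|=6
Step 7: on WHITE (3,6): turn R to N, flip to black, move to (2,6). |black|=7
Step 8: on BLACK (2,6): turn L to W, flip to white, move to (2,5). |black|=6
Step 9: on WHITE (2,5): turn R to N, flip to black, move to (1,5). |black|=7
Step 10: on WHITE (1,5): turn R to E, flip to black, move to (1,6). |black|=8
Step 11: on WHITE (1,6): turn R to S, flip to black, move to (2,6). |black|=9
Step 12: on WHITE (2,6): turn R to W, flip to black, move to (2,5). |black|=10
Step 13: on BLACK (2,5): turn L to S, flip to white, move to (3,5). |black|=9
Step 14: on BLACK (3,5): turn L to E, flip to white, move to (3,6). |black|=8

Answer: 8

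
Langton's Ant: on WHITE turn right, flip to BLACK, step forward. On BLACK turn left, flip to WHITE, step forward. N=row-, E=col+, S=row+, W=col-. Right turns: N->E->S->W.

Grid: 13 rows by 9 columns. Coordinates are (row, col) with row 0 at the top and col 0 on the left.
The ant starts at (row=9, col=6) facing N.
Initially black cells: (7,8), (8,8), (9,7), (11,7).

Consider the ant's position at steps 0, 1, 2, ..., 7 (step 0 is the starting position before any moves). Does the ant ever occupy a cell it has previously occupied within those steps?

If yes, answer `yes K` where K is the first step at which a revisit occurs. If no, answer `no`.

Answer: no

Derivation:
Step 1: on WHITE (9,6): turn R to E, flip to black, move to (9,7). |black|=5 — new cell
Step 2: on BLACK (9,7): turn L to N, flip to white, move to (8,7). |black|=4 — new cell
Step 3: on WHITE (8,7): turn R to E, flip to black, move to (8,8). |black|=5 — new cell
Step 4: on BLACK (8,8): turn L to N, flip to white, move to (7,8). |black|=4 — new cell
Step 5: on BLACK (7,8): turn L to W, flip to white, move to (7,7). |black|=3 — new cell
Step 6: on WHITE (7,7): turn R to N, flip to black, move to (6,7). |black|=4 — new cell
Step 7: on WHITE (6,7): turn R to E, flip to black, move to (6,8). |black|=5 — new cell
No revisit within 7 steps.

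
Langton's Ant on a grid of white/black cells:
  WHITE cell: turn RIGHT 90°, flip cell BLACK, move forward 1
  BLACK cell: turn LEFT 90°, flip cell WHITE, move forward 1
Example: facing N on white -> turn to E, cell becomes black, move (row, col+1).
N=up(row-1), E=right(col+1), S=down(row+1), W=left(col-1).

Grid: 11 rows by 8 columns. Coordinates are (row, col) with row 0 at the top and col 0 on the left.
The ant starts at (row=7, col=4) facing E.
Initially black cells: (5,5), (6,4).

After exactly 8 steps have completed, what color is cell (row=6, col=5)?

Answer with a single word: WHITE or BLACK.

Step 1: on WHITE (7,4): turn R to S, flip to black, move to (8,4). |black|=3
Step 2: on WHITE (8,4): turn R to W, flip to black, move to (8,3). |black|=4
Step 3: on WHITE (8,3): turn R to N, flip to black, move to (7,3). |black|=5
Step 4: on WHITE (7,3): turn R to E, flip to black, move to (7,4). |black|=6
Step 5: on BLACK (7,4): turn L to N, flip to white, move to (6,4). |black|=5
Step 6: on BLACK (6,4): turn L to W, flip to white, move to (6,3). |black|=4
Step 7: on WHITE (6,3): turn R to N, flip to black, move to (5,3). |black|=5
Step 8: on WHITE (5,3): turn R to E, flip to black, move to (5,4). |black|=6

Answer: WHITE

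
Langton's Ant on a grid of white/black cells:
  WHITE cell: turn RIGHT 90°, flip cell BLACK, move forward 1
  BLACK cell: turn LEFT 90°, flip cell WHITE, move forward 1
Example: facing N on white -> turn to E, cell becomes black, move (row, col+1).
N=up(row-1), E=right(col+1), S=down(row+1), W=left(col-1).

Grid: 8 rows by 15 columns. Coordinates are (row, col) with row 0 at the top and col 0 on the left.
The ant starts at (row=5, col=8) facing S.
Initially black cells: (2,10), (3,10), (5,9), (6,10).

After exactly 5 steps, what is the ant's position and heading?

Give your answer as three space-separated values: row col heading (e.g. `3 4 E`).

Answer: 5 9 E

Derivation:
Step 1: on WHITE (5,8): turn R to W, flip to black, move to (5,7). |black|=5
Step 2: on WHITE (5,7): turn R to N, flip to black, move to (4,7). |black|=6
Step 3: on WHITE (4,7): turn R to E, flip to black, move to (4,8). |black|=7
Step 4: on WHITE (4,8): turn R to S, flip to black, move to (5,8). |black|=8
Step 5: on BLACK (5,8): turn L to E, flip to white, move to (5,9). |black|=7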